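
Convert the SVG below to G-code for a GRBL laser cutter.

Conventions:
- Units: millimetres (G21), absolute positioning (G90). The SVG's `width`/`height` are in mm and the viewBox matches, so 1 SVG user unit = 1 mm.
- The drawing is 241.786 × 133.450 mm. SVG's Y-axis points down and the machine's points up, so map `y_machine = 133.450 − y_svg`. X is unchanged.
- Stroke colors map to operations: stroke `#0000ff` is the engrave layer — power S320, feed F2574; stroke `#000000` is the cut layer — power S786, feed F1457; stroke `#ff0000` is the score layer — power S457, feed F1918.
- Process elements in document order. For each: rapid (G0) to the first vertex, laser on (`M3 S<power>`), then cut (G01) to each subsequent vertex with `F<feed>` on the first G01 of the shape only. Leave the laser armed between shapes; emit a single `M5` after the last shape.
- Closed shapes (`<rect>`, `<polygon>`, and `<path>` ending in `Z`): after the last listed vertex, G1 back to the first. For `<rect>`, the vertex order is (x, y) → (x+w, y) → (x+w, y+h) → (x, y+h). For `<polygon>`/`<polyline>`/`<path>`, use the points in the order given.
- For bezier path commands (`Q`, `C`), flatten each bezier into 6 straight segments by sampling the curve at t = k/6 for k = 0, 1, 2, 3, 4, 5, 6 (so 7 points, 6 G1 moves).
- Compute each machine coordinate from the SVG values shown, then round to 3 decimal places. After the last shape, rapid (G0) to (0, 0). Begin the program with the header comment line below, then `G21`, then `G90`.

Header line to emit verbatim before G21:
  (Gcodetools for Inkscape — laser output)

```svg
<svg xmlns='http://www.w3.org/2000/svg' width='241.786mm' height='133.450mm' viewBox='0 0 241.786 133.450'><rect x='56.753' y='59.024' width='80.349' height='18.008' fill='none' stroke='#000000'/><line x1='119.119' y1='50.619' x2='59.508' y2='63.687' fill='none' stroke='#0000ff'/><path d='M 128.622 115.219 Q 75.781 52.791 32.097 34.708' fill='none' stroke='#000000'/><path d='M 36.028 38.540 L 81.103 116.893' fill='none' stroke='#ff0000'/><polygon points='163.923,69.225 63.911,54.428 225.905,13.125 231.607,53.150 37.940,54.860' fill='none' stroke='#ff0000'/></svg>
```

Since the viewBox matches the mm dimensions, user units are millimetres directly. The only transform is the Y-flip y_m = 133.450 − y_svg.

Shape 1 is a rectangle drawn with `<rect>`. Its stroke #000000 means cut at S786, F1457. After flipping Y the toolpath is (56.753,74.426) → (137.102,74.426) → (137.102,56.418) → (56.753,56.418) → (56.753,74.426), returning to the start.

Shape 2 is a line segment drawn with `<line>`. Its stroke #0000ff means engrave at S320, F2574. After flipping Y the toolpath is (119.119,82.831) → (59.508,69.763).

Shape 3 is a quadratic bezier drawn with `<path>`. Its stroke #000000 means cut at S786, F1457. After flipping Y the toolpath is (128.622,18.231) → (111.263,37.809) → (94.412,54.922) → (78.070,69.573) → (62.237,81.759) → (46.913,91.483) → (32.097,98.742).

Shape 4 is a line segment drawn with `<path>`. Its stroke #ff0000 means score at S457, F1918. After flipping Y the toolpath is (36.028,94.910) → (81.103,16.557).

Shape 5 is a closed polygon drawn with `<polygon>`. Its stroke #ff0000 means score at S457, F1918. After flipping Y the toolpath is (163.923,64.225) → (63.911,79.022) → (225.905,120.325) → (231.607,80.300) → (37.940,78.590) → (163.923,64.225), returning to the start.

(Gcodetools for Inkscape — laser output)
G21
G90
G0 X56.753 Y74.426
M3 S786
G01 X137.102 Y74.426 F1457
G01 X137.102 Y56.418
G01 X56.753 Y56.418
G01 X56.753 Y74.426
G0 X119.119 Y82.831
M3 S320
G01 X59.508 Y69.763 F2574
G0 X128.622 Y18.231
M3 S786
G01 X111.263 Y37.809 F1457
G01 X94.412 Y54.922
G01 X78.070 Y69.573
G01 X62.237 Y81.759
G01 X46.913 Y91.483
G01 X32.097 Y98.742
G0 X36.028 Y94.910
M3 S457
G01 X81.103 Y16.557 F1918
G0 X163.923 Y64.225
M3 S457
G01 X63.911 Y79.022 F1918
G01 X225.905 Y120.325
G01 X231.607 Y80.300
G01 X37.940 Y78.590
G01 X163.923 Y64.225
M5
G0 X0.000 Y0.000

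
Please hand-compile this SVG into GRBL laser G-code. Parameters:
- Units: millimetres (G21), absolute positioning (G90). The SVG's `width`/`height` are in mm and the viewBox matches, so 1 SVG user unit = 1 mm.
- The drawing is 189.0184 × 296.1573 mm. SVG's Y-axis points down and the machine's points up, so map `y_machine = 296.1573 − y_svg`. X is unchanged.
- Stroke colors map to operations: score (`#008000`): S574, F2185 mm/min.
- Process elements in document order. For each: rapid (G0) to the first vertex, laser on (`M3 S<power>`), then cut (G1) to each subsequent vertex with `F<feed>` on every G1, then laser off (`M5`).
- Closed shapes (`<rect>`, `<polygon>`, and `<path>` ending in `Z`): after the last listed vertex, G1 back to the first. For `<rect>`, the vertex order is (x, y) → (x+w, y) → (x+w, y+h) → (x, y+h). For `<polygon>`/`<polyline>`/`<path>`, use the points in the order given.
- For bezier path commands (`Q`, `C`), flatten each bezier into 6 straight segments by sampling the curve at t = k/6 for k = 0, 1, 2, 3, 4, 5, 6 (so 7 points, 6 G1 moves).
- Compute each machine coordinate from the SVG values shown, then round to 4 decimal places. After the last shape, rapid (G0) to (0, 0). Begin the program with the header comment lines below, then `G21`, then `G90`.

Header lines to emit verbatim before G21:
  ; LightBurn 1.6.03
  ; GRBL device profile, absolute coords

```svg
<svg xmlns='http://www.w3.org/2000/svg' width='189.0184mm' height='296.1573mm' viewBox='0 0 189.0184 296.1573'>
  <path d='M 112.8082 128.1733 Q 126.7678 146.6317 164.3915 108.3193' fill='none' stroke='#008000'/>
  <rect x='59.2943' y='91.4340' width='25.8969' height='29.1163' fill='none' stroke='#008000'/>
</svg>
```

Since the viewBox matches the mm dimensions, user units are millimetres directly. The only transform is the Y-flip y_m = 296.1573 − y_svg.

Shape 1 is a quadratic bezier drawn with `<path>`. Its stroke #008000 means score at S574, F2185. After flipping Y the toolpath is (112.8082,167.9840) → (118.1187,163.4082) → (124.7439,161.9863) → (132.6838,163.7183) → (141.9384,168.6043) → (152.5076,176.6442) → (164.3915,187.8380).

Shape 2 is a rectangle drawn with `<rect>`. Its stroke #008000 means score at S574, F2185. After flipping Y the toolpath is (59.2943,204.7233) → (85.1912,204.7233) → (85.1912,175.6070) → (59.2943,175.6070) → (59.2943,204.7233), returning to the start.

; LightBurn 1.6.03
; GRBL device profile, absolute coords
G21
G90
G0 X112.8082 Y167.9840
M3 S574
G1 X118.1187 Y163.4082 F2185
G1 X124.7439 Y161.9863 F2185
G1 X132.6838 Y163.7183 F2185
G1 X141.9384 Y168.6043 F2185
G1 X152.5076 Y176.6442 F2185
G1 X164.3915 Y187.8380 F2185
M5
G0 X59.2943 Y204.7233
M3 S574
G1 X85.1912 Y204.7233 F2185
G1 X85.1912 Y175.6070 F2185
G1 X59.2943 Y175.6070 F2185
G1 X59.2943 Y204.7233 F2185
M5
G0 X0.0000 Y0.0000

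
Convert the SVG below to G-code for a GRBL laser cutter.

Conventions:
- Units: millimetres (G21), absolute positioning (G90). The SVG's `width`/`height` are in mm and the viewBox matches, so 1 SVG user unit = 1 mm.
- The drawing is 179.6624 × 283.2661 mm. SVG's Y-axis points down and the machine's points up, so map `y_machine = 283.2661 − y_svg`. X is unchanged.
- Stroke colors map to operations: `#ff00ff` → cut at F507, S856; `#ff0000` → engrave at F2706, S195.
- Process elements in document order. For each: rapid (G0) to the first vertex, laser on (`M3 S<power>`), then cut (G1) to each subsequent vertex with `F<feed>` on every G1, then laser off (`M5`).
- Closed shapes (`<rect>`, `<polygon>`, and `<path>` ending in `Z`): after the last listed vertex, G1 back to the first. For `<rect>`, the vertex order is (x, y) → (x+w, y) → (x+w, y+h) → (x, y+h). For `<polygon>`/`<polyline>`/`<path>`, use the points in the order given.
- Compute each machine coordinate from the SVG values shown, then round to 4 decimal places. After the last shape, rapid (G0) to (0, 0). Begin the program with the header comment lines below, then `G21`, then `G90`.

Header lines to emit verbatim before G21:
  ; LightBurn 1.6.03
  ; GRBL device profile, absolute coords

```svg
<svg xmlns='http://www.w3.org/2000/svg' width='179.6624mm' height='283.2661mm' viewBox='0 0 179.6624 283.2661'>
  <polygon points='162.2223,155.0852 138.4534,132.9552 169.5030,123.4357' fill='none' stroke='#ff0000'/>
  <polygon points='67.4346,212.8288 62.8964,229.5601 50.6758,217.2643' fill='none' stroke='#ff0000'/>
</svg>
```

; LightBurn 1.6.03
; GRBL device profile, absolute coords
G21
G90
G0 X162.2223 Y128.1809
M3 S195
G1 X138.4534 Y150.3109 F2706
G1 X169.5030 Y159.8304 F2706
G1 X162.2223 Y128.1809 F2706
M5
G0 X67.4346 Y70.4373
M3 S195
G1 X62.8964 Y53.7060 F2706
G1 X50.6758 Y66.0018 F2706
G1 X67.4346 Y70.4373 F2706
M5
G0 X0.0000 Y0.0000

Since the viewBox matches the mm dimensions, user units are millimetres directly. The only transform is the Y-flip y_m = 283.2661 − y_svg.

Shape 1 is a regular polygon drawn with `<polygon>`. Its stroke #ff0000 means engrave at S195, F2706. After flipping Y the toolpath is (162.2223,128.1809) → (138.4534,150.3109) → (169.5030,159.8304) → (162.2223,128.1809), returning to the start.

Shape 2 is a regular polygon drawn with `<polygon>`. Its stroke #ff0000 means engrave at S195, F2706. After flipping Y the toolpath is (67.4346,70.4373) → (62.8964,53.7060) → (50.6758,66.0018) → (67.4346,70.4373), returning to the start.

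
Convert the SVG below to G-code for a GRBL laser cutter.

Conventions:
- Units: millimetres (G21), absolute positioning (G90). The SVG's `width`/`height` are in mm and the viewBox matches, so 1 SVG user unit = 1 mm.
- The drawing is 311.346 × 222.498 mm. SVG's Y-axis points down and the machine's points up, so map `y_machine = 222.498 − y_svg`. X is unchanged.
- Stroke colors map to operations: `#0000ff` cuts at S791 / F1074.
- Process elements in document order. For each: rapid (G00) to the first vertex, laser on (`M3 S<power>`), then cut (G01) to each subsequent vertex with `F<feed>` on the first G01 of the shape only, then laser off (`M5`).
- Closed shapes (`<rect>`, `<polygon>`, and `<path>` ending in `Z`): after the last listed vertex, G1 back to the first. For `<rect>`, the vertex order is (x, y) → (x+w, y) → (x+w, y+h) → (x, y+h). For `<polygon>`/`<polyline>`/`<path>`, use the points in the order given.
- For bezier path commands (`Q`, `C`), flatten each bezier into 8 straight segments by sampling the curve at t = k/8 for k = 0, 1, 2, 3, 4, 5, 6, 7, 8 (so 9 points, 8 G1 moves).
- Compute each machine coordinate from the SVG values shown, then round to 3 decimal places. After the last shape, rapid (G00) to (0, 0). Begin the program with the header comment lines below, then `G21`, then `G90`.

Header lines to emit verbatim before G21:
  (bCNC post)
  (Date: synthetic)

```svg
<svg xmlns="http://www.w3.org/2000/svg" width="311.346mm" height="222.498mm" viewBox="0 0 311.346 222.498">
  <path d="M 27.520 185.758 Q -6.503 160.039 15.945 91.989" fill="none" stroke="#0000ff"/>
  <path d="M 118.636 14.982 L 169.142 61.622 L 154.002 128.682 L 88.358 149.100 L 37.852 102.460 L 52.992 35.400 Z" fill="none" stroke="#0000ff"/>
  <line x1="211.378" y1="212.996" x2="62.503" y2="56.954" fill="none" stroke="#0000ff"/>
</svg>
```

(bCNC post)
(Date: synthetic)
G21
G90
G00 X27.520 Y36.740
M3 S791
G01 X19.897 Y43.831 F1074
G01 X14.038 Y52.245
G01 X9.944 Y61.982
G01 X7.615 Y73.042
G01 X7.050 Y85.424
G01 X8.250 Y99.130
G01 X11.215 Y114.158
G01 X15.945 Y130.509
M5
G00 X118.636 Y207.516
M3 S791
G01 X169.142 Y160.876 F1074
G01 X154.002 Y93.816
G01 X88.358 Y73.398
G01 X37.852 Y120.038
G01 X52.992 Y187.098
G01 X118.636 Y207.516
M5
G00 X211.378 Y9.502
M3 S791
G01 X62.503 Y165.544 F1074
M5
G00 X0.000 Y0.000

1 u = 1 mm; y_m = 222.498 − y.

[1] `<path>` quadratic bezier, #0000ff→cut S791 F1074: (27.520,36.740) → (19.897,43.831) → (14.038,52.245) → (9.944,61.982) → (7.615,73.042) → (7.050,85.424) → (8.250,99.130) → (11.215,114.158) → (15.945,130.509)

[2] `<path>` regular polygon, #0000ff→cut S791 F1074: (118.636,207.516) → (169.142,160.876) → (154.002,93.816) → (88.358,73.398) → (37.852,120.038) → (52.992,187.098) → (118.636,207.516) (closed)

[3] `<line>` line segment, #0000ff→cut S791 F1074: (211.378,9.502) → (62.503,165.544)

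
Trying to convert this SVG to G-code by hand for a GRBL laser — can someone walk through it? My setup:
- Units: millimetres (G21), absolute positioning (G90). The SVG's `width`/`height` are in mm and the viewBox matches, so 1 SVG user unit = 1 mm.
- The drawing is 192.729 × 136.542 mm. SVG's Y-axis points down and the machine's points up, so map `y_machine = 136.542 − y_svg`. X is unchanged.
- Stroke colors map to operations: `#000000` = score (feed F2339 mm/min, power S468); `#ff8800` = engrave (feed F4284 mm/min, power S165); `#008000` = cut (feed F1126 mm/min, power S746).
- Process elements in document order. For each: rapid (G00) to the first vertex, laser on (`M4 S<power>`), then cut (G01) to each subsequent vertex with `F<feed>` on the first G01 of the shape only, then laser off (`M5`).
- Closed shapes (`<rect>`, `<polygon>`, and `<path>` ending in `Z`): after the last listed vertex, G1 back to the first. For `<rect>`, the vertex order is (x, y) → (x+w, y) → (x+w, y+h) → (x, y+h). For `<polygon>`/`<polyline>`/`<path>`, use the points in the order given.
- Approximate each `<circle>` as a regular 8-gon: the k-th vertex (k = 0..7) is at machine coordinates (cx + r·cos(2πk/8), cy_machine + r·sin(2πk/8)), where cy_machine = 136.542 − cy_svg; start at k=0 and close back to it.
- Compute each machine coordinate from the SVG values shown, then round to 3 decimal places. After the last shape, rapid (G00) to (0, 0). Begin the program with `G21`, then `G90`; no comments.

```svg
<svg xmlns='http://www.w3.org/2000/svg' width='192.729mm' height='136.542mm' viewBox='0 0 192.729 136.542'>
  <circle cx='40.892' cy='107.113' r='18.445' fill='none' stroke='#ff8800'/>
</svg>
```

Since the viewBox matches the mm dimensions, user units are millimetres directly. The only transform is the Y-flip y_m = 136.542 − y_svg.

Shape 1 is a circle drawn with `<circle>`. Its stroke #ff8800 means engrave at S165, F4284. After flipping Y the toolpath is (59.337,29.429) → (53.935,42.472) → (40.892,47.874) → (27.849,42.472) → (22.447,29.429) → (27.849,16.386) → (40.892,10.984) → (53.935,16.386) → (59.337,29.429), returning to the start.

G21
G90
G00 X59.337 Y29.429
M4 S165
G01 X53.935 Y42.472 F4284
G01 X40.892 Y47.874
G01 X27.849 Y42.472
G01 X22.447 Y29.429
G01 X27.849 Y16.386
G01 X40.892 Y10.984
G01 X53.935 Y16.386
G01 X59.337 Y29.429
M5
G00 X0.000 Y0.000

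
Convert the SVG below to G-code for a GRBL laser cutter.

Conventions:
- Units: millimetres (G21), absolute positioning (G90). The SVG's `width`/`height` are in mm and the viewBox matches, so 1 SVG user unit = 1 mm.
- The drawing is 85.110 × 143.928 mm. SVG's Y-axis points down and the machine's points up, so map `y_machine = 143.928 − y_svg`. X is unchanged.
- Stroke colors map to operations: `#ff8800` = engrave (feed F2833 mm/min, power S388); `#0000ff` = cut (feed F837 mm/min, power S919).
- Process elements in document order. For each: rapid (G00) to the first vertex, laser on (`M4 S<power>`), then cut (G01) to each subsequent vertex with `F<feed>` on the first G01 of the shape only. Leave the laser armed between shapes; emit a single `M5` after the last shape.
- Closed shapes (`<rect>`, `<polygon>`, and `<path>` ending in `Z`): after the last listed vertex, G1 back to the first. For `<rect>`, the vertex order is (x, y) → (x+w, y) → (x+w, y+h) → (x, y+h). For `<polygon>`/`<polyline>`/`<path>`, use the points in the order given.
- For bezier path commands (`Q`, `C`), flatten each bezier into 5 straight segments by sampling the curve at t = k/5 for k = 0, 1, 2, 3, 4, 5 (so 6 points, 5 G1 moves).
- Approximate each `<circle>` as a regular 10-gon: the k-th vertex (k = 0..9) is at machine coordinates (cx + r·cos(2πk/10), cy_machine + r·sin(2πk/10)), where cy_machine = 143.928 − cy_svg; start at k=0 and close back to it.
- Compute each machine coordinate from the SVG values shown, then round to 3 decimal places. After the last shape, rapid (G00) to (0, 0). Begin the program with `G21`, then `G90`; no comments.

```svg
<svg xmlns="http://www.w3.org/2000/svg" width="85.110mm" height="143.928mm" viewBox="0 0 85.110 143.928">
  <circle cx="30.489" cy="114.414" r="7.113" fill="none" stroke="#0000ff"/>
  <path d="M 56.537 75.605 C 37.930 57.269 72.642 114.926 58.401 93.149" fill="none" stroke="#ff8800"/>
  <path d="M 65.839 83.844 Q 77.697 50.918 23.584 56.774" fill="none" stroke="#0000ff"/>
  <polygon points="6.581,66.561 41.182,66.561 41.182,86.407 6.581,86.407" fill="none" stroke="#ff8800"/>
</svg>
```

G21
G90
G00 X37.602 Y29.514
M4 S919
G01 X36.244 Y33.695 F837
G01 X32.687 Y36.279
G01 X28.291 Y36.279
G01 X24.734 Y33.695
G01 X23.376 Y29.514
G01 X24.734 Y25.333
G01 X28.291 Y22.749
G01 X32.687 Y22.749
G01 X36.244 Y25.333
G01 X37.602 Y29.514
G00 X56.537 Y68.323
M4 S388
G01 X50.953 Y71.449 F2833
G01 X53.256 Y63.797
G01 X58.538 Y52.828
G01 X61.889 Y46.001
G01 X58.401 Y50.779
G00 X65.839 Y60.084
M4 S919
G01 X67.943 Y71.703 F837
G01 X64.770 Y80.220
G01 X56.319 Y85.634
G01 X42.590 Y87.945
G01 X23.584 Y87.154
G00 X6.581 Y77.367
M4 S388
G01 X41.182 Y77.367 F2833
G01 X41.182 Y57.521
G01 X6.581 Y57.521
G01 X6.581 Y77.367
M5
G00 X0.000 Y0.000

viewBox `0 0 85.110 143.928` with mm width/height → 1 unit = 1 mm. Flip: y_m = 143.928 − y_svg.

**Shape 1** — `<circle>` circle, stroke `#0000ff` → cut (S919, F837). Machine vertices: (37.602,29.514) → (36.244,33.695) → (32.687,36.279) → (28.291,36.279) → (24.734,33.695) → (23.376,29.514) → (24.734,25.333) → (28.291,22.749) → (32.687,22.749) → (36.244,25.333) → (37.602,29.514). Closed: final G1 returns to the first vertex.

**Shape 2** — `<path>` cubic bezier, stroke `#ff8800` → engrave (S388, F2833). Control points (SVG): P0=(56.537,75.605), P1=(37.930,57.269), P2=(72.642,114.926), P3=(58.401,93.149); sampled at t=k/5. Machine vertices: (56.537,68.323) → (50.953,71.449) → (53.256,63.797) → (58.538,52.828) → (61.889,46.001) → (58.401,50.779). Open path.

**Shape 3** — `<path>` quadratic bezier, stroke `#0000ff` → cut (S919, F837). Control points (SVG): P0=(65.839,83.844), P1=(77.697,50.918), P2=(23.584,56.774); sampled at t=k/5. Machine vertices: (65.839,60.084) → (67.943,71.703) → (64.770,80.220) → (56.319,85.634) → (42.590,87.945) → (23.584,87.154). Open path.

**Shape 4** — `<polygon>` rectangle, stroke `#ff8800` → engrave (S388, F2833). Machine vertices: (6.581,77.367) → (41.182,77.367) → (41.182,57.521) → (6.581,57.521) → (6.581,77.367). Closed: final G1 returns to the first vertex.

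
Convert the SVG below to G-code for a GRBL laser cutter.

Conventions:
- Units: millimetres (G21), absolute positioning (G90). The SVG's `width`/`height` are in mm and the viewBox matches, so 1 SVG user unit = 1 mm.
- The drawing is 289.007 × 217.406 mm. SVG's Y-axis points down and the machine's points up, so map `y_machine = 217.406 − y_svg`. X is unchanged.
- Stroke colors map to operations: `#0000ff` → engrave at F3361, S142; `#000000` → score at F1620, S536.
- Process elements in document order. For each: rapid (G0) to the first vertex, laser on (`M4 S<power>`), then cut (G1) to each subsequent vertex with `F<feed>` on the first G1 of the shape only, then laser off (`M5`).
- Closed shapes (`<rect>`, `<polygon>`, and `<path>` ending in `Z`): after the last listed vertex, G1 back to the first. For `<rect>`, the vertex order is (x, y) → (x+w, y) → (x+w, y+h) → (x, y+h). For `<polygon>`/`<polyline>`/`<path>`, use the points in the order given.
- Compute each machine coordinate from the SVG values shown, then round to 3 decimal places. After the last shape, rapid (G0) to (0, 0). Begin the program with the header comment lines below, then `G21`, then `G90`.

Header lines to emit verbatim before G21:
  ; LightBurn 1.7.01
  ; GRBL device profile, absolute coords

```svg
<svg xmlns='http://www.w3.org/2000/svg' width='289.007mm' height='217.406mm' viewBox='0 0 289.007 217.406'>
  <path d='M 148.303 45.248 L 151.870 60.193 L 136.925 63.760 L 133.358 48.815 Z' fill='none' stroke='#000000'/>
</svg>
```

; LightBurn 1.7.01
; GRBL device profile, absolute coords
G21
G90
G0 X148.303 Y172.158
M4 S536
G1 X151.870 Y157.213 F1620
G1 X136.925 Y153.646
G1 X133.358 Y168.591
G1 X148.303 Y172.158
M5
G0 X0.000 Y0.000

Since the viewBox matches the mm dimensions, user units are millimetres directly. The only transform is the Y-flip y_m = 217.406 − y_svg.

Shape 1 is a regular polygon drawn with `<path>`. Its stroke #000000 means score at S536, F1620. After flipping Y the toolpath is (148.303,172.158) → (151.870,157.213) → (136.925,153.646) → (133.358,168.591) → (148.303,172.158), returning to the start.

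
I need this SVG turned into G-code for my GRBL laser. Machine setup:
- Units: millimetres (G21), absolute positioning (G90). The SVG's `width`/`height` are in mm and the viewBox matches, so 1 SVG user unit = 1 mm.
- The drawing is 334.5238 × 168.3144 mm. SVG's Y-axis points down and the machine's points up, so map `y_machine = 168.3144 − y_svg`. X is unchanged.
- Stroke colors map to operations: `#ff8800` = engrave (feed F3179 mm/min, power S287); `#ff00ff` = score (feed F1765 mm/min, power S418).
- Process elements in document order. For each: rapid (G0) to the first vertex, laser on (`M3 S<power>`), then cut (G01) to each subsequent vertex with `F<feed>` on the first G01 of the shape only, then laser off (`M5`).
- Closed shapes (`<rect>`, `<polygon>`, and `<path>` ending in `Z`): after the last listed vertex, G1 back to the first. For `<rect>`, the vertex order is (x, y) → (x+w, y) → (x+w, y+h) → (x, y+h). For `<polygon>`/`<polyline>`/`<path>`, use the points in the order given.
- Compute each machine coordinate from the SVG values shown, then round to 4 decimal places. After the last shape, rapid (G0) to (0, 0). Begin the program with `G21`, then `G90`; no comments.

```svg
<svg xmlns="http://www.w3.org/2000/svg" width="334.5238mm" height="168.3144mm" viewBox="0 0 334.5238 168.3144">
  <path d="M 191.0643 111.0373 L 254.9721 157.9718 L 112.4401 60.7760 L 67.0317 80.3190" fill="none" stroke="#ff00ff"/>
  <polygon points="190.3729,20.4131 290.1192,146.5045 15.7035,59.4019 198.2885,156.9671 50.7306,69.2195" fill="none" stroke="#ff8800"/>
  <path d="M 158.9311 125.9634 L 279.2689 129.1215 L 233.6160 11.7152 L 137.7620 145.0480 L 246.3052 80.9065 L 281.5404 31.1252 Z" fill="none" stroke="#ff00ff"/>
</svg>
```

viewBox `0 0 334.5238 168.3144` with mm width/height → 1 unit = 1 mm. Flip: y_m = 168.3144 − y_svg.

**Shape 1** — `<path>` open polyline, stroke `#ff00ff` → score (S418, F1765). Machine vertices: (191.0643,57.2771) → (254.9721,10.3426) → (112.4401,107.5384) → (67.0317,87.9954). Open path.

**Shape 2** — `<polygon>` closed polygon, stroke `#ff8800` → engrave (S287, F3179). Machine vertices: (190.3729,147.9013) → (290.1192,21.8099) → (15.7035,108.9125) → (198.2885,11.3473) → (50.7306,99.0949) → (190.3729,147.9013). Closed: final G1 returns to the first vertex.

**Shape 3** — `<path>` closed polygon, stroke `#ff00ff` → score (S418, F1765). Machine vertices: (158.9311,42.3510) → (279.2689,39.1929) → (233.6160,156.5992) → (137.7620,23.2664) → (246.3052,87.4079) → (281.5404,137.1892) → (158.9311,42.3510). Closed: final G1 returns to the first vertex.

G21
G90
G0 X191.0643 Y57.2771
M3 S418
G01 X254.9721 Y10.3426 F1765
G01 X112.4401 Y107.5384
G01 X67.0317 Y87.9954
M5
G0 X190.3729 Y147.9013
M3 S287
G01 X290.1192 Y21.8099 F3179
G01 X15.7035 Y108.9125
G01 X198.2885 Y11.3473
G01 X50.7306 Y99.0949
G01 X190.3729 Y147.9013
M5
G0 X158.9311 Y42.3510
M3 S418
G01 X279.2689 Y39.1929 F1765
G01 X233.6160 Y156.5992
G01 X137.7620 Y23.2664
G01 X246.3052 Y87.4079
G01 X281.5404 Y137.1892
G01 X158.9311 Y42.3510
M5
G0 X0.0000 Y0.0000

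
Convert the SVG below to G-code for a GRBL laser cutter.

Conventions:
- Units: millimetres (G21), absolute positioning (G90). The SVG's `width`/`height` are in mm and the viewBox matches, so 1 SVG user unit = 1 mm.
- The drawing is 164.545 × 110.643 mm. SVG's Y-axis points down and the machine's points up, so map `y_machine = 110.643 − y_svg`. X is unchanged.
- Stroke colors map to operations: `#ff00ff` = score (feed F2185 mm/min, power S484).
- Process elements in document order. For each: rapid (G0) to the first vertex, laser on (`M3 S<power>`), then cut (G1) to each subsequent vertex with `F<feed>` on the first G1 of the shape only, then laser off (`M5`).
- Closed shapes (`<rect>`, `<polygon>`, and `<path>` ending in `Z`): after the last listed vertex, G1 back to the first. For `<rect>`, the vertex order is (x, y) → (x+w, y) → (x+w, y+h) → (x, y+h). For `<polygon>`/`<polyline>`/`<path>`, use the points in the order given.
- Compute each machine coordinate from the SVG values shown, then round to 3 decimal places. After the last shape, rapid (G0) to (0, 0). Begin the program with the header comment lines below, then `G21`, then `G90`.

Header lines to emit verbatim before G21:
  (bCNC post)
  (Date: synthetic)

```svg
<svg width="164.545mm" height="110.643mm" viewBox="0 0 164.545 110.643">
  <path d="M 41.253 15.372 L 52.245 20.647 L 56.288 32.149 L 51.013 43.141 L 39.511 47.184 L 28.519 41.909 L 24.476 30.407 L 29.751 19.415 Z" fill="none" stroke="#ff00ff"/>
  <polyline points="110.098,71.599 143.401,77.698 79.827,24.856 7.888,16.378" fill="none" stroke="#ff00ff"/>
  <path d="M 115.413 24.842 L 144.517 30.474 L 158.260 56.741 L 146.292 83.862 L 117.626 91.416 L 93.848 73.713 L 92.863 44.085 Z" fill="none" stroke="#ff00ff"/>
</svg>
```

1 u = 1 mm; y_m = 110.643 − y.

[1] `<path>` regular polygon, #ff00ff→score S484 F2185: (41.253,95.271) → (52.245,89.996) → (56.288,78.494) → (51.013,67.502) → (39.511,63.459) → (28.519,68.734) → (24.476,80.236) → (29.751,91.228) → (41.253,95.271) (closed)

[2] `<polyline>` open polyline, #ff00ff→score S484 F2185: (110.098,39.044) → (143.401,32.945) → (79.827,85.787) → (7.888,94.265)

[3] `<path>` regular polygon, #ff00ff→score S484 F2185: (115.413,85.801) → (144.517,80.169) → (158.260,53.902) → (146.292,26.781) → (117.626,19.227) → (93.848,36.930) → (92.863,66.558) → (115.413,85.801) (closed)

(bCNC post)
(Date: synthetic)
G21
G90
G0 X41.253 Y95.271
M3 S484
G1 X52.245 Y89.996 F2185
G1 X56.288 Y78.494
G1 X51.013 Y67.502
G1 X39.511 Y63.459
G1 X28.519 Y68.734
G1 X24.476 Y80.236
G1 X29.751 Y91.228
G1 X41.253 Y95.271
M5
G0 X110.098 Y39.044
M3 S484
G1 X143.401 Y32.945 F2185
G1 X79.827 Y85.787
G1 X7.888 Y94.265
M5
G0 X115.413 Y85.801
M3 S484
G1 X144.517 Y80.169 F2185
G1 X158.260 Y53.902
G1 X146.292 Y26.781
G1 X117.626 Y19.227
G1 X93.848 Y36.930
G1 X92.863 Y66.558
G1 X115.413 Y85.801
M5
G0 X0.000 Y0.000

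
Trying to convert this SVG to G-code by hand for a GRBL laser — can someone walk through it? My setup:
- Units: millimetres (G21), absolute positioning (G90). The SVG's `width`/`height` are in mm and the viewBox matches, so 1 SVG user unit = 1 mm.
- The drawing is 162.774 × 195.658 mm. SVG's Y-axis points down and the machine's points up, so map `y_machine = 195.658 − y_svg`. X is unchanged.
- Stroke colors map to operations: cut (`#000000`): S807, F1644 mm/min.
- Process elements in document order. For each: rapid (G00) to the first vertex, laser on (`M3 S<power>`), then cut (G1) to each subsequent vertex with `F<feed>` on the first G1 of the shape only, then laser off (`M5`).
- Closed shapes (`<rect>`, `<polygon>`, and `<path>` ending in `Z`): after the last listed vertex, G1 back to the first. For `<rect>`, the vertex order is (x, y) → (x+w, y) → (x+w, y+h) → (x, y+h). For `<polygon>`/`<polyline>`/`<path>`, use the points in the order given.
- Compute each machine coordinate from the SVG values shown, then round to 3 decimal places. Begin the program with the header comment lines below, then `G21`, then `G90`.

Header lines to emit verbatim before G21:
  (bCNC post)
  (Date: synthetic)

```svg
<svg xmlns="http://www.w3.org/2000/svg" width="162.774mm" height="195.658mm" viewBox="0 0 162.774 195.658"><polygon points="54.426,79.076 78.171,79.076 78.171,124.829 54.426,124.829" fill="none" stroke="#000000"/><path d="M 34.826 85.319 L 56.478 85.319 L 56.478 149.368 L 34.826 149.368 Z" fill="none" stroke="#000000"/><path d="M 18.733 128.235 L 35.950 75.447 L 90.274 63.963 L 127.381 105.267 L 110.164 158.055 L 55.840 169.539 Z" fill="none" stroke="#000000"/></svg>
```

(bCNC post)
(Date: synthetic)
G21
G90
G00 X54.426 Y116.582
M3 S807
G1 X78.171 Y116.582 F1644
G1 X78.171 Y70.829
G1 X54.426 Y70.829
G1 X54.426 Y116.582
M5
G00 X34.826 Y110.339
M3 S807
G1 X56.478 Y110.339 F1644
G1 X56.478 Y46.290
G1 X34.826 Y46.290
G1 X34.826 Y110.339
M5
G00 X18.733 Y67.423
M3 S807
G1 X35.950 Y120.211 F1644
G1 X90.274 Y131.695
G1 X127.381 Y90.391
G1 X110.164 Y37.603
G1 X55.840 Y26.119
G1 X18.733 Y67.423
M5

Since the viewBox matches the mm dimensions, user units are millimetres directly. The only transform is the Y-flip y_m = 195.658 − y_svg.

Shape 1 is a rectangle drawn with `<polygon>`. Its stroke #000000 means cut at S807, F1644. After flipping Y the toolpath is (54.426,116.582) → (78.171,116.582) → (78.171,70.829) → (54.426,70.829) → (54.426,116.582), returning to the start.

Shape 2 is a rectangle drawn with `<path>`. Its stroke #000000 means cut at S807, F1644. After flipping Y the toolpath is (34.826,110.339) → (56.478,110.339) → (56.478,46.290) → (34.826,46.290) → (34.826,110.339), returning to the start.

Shape 3 is a regular polygon drawn with `<path>`. Its stroke #000000 means cut at S807, F1644. After flipping Y the toolpath is (18.733,67.423) → (35.950,120.211) → (90.274,131.695) → (127.381,90.391) → (110.164,37.603) → (55.840,26.119) → (18.733,67.423), returning to the start.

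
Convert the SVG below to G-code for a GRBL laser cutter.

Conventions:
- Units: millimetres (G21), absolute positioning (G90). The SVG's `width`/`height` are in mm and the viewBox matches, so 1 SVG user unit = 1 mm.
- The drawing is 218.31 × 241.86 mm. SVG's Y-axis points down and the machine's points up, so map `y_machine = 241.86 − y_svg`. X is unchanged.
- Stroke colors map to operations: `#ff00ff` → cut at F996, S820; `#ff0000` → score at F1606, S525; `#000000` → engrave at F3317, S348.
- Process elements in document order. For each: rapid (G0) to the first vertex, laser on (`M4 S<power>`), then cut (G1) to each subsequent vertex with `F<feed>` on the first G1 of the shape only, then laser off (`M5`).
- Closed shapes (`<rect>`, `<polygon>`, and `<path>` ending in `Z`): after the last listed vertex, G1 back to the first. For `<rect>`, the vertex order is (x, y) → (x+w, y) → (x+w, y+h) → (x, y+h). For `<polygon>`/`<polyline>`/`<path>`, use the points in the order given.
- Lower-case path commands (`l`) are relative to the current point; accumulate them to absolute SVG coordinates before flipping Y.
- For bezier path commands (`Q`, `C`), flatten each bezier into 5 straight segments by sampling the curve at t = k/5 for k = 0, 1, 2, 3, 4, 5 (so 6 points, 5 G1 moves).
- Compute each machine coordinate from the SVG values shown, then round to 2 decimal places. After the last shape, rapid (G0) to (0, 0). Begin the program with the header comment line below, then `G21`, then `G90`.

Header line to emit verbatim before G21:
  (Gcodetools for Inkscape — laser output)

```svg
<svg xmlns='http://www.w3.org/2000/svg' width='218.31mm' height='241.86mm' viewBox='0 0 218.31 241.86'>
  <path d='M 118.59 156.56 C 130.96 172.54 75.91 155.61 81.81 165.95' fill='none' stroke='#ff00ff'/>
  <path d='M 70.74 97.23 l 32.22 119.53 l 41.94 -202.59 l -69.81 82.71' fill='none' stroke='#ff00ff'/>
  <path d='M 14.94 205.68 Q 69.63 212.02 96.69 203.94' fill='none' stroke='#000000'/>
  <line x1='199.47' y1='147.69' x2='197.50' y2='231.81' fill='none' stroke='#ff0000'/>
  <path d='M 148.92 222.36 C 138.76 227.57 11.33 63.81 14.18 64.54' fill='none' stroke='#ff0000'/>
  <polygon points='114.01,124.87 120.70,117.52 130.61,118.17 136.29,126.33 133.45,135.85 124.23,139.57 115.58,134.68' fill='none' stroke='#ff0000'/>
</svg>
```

1 u = 1 mm; y_m = 241.86 − y.

[1] `<path>` cubic bezier, #ff00ff→cut S820 F996: (118.59,85.30) → (118.95,79.18) → (109.29,78.07) → (95.77,79.08) → (84.56,79.32) → (81.81,75.91)

[2] `<path>` open polyline, #ff00ff→cut S820 F996: (70.74,144.63) → (102.96,25.10) → (144.90,227.69) → (75.09,144.98)

[3] `<path>` quadratic bezier, #000000→engrave S348 F3317: (14.94,36.18) → (35.71,34.22) → (54.27,33.42) → (70.62,33.76) → (84.76,35.26) → (96.69,37.92)

[4] `<line>` line segment, #ff0000→score S525 F1606: (199.47,94.17) → (197.50,10.05)

[5] `<path>` cubic bezier, #ff0000→score S525 F1606: (148.92,19.50) → (130.73,33.98) → (96.28,73.01) → (57.45,120.58) → (26.12,160.69) → (14.18,177.32)

[6] `<polygon>` regular polygon, #ff0000→score S525 F1606: (114.01,116.99) → (120.70,124.34) → (130.61,123.69) → (136.29,115.53) → (133.45,106.01) → (124.23,102.29) → (115.58,107.18) → (114.01,116.99) (closed)

(Gcodetools for Inkscape — laser output)
G21
G90
G0 X118.59 Y85.30
M4 S820
G1 X118.95 Y79.18 F996
G1 X109.29 Y78.07
G1 X95.77 Y79.08
G1 X84.56 Y79.32
G1 X81.81 Y75.91
M5
G0 X70.74 Y144.63
M4 S820
G1 X102.96 Y25.10 F996
G1 X144.90 Y227.69
G1 X75.09 Y144.98
M5
G0 X14.94 Y36.18
M4 S348
G1 X35.71 Y34.22 F3317
G1 X54.27 Y33.42
G1 X70.62 Y33.76
G1 X84.76 Y35.26
G1 X96.69 Y37.92
M5
G0 X199.47 Y94.17
M4 S525
G1 X197.50 Y10.05 F1606
M5
G0 X148.92 Y19.50
M4 S525
G1 X130.73 Y33.98 F1606
G1 X96.28 Y73.01
G1 X57.45 Y120.58
G1 X26.12 Y160.69
G1 X14.18 Y177.32
M5
G0 X114.01 Y116.99
M4 S525
G1 X120.70 Y124.34 F1606
G1 X130.61 Y123.69
G1 X136.29 Y115.53
G1 X133.45 Y106.01
G1 X124.23 Y102.29
G1 X115.58 Y107.18
G1 X114.01 Y116.99
M5
G0 X0.00 Y0.00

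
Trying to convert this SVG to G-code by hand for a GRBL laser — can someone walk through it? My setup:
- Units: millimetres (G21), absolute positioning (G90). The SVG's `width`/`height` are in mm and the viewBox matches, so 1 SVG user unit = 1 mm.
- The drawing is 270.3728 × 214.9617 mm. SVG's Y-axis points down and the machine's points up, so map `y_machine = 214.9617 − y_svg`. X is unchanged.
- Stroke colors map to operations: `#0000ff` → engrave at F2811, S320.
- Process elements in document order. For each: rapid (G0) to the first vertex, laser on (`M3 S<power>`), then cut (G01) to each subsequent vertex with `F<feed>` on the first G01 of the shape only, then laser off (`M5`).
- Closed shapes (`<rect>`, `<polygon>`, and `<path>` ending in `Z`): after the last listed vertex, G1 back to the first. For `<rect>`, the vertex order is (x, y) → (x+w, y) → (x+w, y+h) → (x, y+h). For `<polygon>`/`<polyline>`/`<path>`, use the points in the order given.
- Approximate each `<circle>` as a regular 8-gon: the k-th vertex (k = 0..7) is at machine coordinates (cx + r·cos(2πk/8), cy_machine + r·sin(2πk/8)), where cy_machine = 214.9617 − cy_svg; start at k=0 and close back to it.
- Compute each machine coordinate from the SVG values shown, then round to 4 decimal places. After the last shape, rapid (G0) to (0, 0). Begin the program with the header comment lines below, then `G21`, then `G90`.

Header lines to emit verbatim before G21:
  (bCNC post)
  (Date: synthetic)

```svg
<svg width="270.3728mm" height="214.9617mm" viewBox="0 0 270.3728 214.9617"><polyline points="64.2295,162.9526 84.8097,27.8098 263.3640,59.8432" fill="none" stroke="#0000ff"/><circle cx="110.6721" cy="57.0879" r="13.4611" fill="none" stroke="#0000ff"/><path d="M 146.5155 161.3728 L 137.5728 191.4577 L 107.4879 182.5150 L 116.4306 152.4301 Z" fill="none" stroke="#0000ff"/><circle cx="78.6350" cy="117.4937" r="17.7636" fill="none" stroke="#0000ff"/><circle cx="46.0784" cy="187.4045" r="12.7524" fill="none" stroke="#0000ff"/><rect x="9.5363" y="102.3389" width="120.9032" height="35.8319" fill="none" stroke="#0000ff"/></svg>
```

Since the viewBox matches the mm dimensions, user units are millimetres directly. The only transform is the Y-flip y_m = 214.9617 − y_svg.

Shape 1 is a open polyline drawn with `<polyline>`. Its stroke #0000ff means engrave at S320, F2811. After flipping Y the toolpath is (64.2295,52.0091) → (84.8097,187.1519) → (263.3640,155.1185).

Shape 2 is a circle drawn with `<circle>`. Its stroke #0000ff means engrave at S320, F2811. After flipping Y the toolpath is (124.1332,157.8738) → (120.1905,167.3922) → (110.6721,171.3349) → (101.1537,167.3922) → (97.2110,157.8738) → (101.1537,148.3554) → (110.6721,144.4127) → (120.1905,148.3554) → (124.1332,157.8738), returning to the start.

Shape 3 is a regular polygon drawn with `<path>`. Its stroke #0000ff means engrave at S320, F2811. After flipping Y the toolpath is (146.5155,53.5889) → (137.5728,23.5040) → (107.4879,32.4467) → (116.4306,62.5316) → (146.5155,53.5889), returning to the start.

Shape 4 is a circle drawn with `<circle>`. Its stroke #0000ff means engrave at S320, F2811. After flipping Y the toolpath is (96.3986,97.4680) → (91.1958,110.0288) → (78.6350,115.2316) → (66.0742,110.0288) → (60.8714,97.4680) → (66.0742,84.9072) → (78.6350,79.7044) → (91.1958,84.9072) → (96.3986,97.4680), returning to the start.

Shape 5 is a circle drawn with `<circle>`. Its stroke #0000ff means engrave at S320, F2811. After flipping Y the toolpath is (58.8308,27.5572) → (55.0957,36.5745) → (46.0784,40.3096) → (37.0611,36.5745) → (33.3260,27.5572) → (37.0611,18.5399) → (46.0784,14.8048) → (55.0957,18.5399) → (58.8308,27.5572), returning to the start.

Shape 6 is a rectangle drawn with `<rect>`. Its stroke #0000ff means engrave at S320, F2811. After flipping Y the toolpath is (9.5363,112.6228) → (130.4395,112.6228) → (130.4395,76.7909) → (9.5363,76.7909) → (9.5363,112.6228), returning to the start.

(bCNC post)
(Date: synthetic)
G21
G90
G0 X64.2295 Y52.0091
M3 S320
G01 X84.8097 Y187.1519 F2811
G01 X263.3640 Y155.1185
M5
G0 X124.1332 Y157.8738
M3 S320
G01 X120.1905 Y167.3922 F2811
G01 X110.6721 Y171.3349
G01 X101.1537 Y167.3922
G01 X97.2110 Y157.8738
G01 X101.1537 Y148.3554
G01 X110.6721 Y144.4127
G01 X120.1905 Y148.3554
G01 X124.1332 Y157.8738
M5
G0 X146.5155 Y53.5889
M3 S320
G01 X137.5728 Y23.5040 F2811
G01 X107.4879 Y32.4467
G01 X116.4306 Y62.5316
G01 X146.5155 Y53.5889
M5
G0 X96.3986 Y97.4680
M3 S320
G01 X91.1958 Y110.0288 F2811
G01 X78.6350 Y115.2316
G01 X66.0742 Y110.0288
G01 X60.8714 Y97.4680
G01 X66.0742 Y84.9072
G01 X78.6350 Y79.7044
G01 X91.1958 Y84.9072
G01 X96.3986 Y97.4680
M5
G0 X58.8308 Y27.5572
M3 S320
G01 X55.0957 Y36.5745 F2811
G01 X46.0784 Y40.3096
G01 X37.0611 Y36.5745
G01 X33.3260 Y27.5572
G01 X37.0611 Y18.5399
G01 X46.0784 Y14.8048
G01 X55.0957 Y18.5399
G01 X58.8308 Y27.5572
M5
G0 X9.5363 Y112.6228
M3 S320
G01 X130.4395 Y112.6228 F2811
G01 X130.4395 Y76.7909
G01 X9.5363 Y76.7909
G01 X9.5363 Y112.6228
M5
G0 X0.0000 Y0.0000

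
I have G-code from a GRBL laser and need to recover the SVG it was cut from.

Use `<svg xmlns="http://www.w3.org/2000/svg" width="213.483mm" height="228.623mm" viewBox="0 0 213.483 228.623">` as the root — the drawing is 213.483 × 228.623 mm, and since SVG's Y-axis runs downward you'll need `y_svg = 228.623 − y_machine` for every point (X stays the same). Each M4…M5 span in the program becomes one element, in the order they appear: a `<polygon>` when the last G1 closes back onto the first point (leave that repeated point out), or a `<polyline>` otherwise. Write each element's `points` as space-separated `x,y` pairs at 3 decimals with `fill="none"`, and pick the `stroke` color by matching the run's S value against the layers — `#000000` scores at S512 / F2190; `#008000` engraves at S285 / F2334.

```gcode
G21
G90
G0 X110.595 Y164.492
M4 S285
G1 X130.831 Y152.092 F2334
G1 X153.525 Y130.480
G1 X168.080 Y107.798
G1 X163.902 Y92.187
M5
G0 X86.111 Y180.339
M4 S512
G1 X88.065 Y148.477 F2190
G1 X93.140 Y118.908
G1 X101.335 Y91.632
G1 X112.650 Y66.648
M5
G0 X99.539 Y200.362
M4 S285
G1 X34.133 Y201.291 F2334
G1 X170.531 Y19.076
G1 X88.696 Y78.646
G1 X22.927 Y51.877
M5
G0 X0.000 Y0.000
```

y_svg = 228.623 − y_m.

[1] S285→`#008000` (engrave); open run; points: 110.595,64.131 130.831,76.531 153.525,98.143 168.080,120.825 163.902,136.436

[2] S512→`#000000` (score); open run; points: 86.111,48.284 88.065,80.146 93.140,109.715 101.335,136.991 112.650,161.975

[3] S285→`#008000` (engrave); open run; points: 99.539,28.261 34.133,27.332 170.531,209.547 88.696,149.977 22.927,176.746

<svg xmlns="http://www.w3.org/2000/svg" width="213.483mm" height="228.623mm" viewBox="0 0 213.483 228.623">
  <polyline points="110.595,64.131 130.831,76.531 153.525,98.143 168.080,120.825 163.902,136.436" fill="none" stroke="#008000"/>
  <polyline points="86.111,48.284 88.065,80.146 93.140,109.715 101.335,136.991 112.650,161.975" fill="none" stroke="#000000"/>
  <polyline points="99.539,28.261 34.133,27.332 170.531,209.547 88.696,149.977 22.927,176.746" fill="none" stroke="#008000"/>
</svg>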